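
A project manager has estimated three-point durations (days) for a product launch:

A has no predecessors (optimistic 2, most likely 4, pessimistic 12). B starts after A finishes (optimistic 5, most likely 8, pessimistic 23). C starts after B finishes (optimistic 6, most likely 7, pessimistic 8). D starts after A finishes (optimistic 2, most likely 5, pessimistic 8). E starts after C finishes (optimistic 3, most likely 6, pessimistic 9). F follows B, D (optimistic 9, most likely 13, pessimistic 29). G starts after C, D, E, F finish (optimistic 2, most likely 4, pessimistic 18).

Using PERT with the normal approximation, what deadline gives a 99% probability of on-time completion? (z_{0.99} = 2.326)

te_A = (2 + 4·4 + 12)/6 = 30/6 = 5; σ²_A = ((12−2)/6)² = 2.778
te_B = (5 + 4·8 + 23)/6 = 60/6 = 10; σ²_B = ((23−5)/6)² = 9.000
te_C = (6 + 4·7 + 8)/6 = 42/6 = 7; σ²_C = ((8−6)/6)² = 0.111
te_D = (2 + 4·5 + 8)/6 = 30/6 = 5; σ²_D = ((8−2)/6)² = 1.000
te_E = (3 + 4·6 + 9)/6 = 36/6 = 6; σ²_E = ((9−3)/6)² = 1.000
te_F = (9 + 4·13 + 29)/6 = 90/6 = 15; σ²_F = ((29−9)/6)² = 11.111
te_G = (2 + 4·4 + 18)/6 = 36/6 = 6; σ²_G = ((18−2)/6)² = 7.111

Forward pass:
ES_A = 0; EF_A = 5
ES_B = 5; EF_B = 5+10 = 15
ES_C = 15; EF_C = 15+7 = 22
ES_D = 5; EF_D = 5+5 = 10
ES_E = 22; EF_E = 22+6 = 28
ES_F = max(EF_B=15, EF_D=10) = 15; EF_F = 15+15 = 30
ES_G = max(EF_C=22, EF_D=10, EF_E=28, EF_F=30) = 30; EF_G = 30+6 = 36
Expected project duration μ = 36 days. Critical path: A → B → F → G.

Variance along critical path = 2.778 + 9.000 + 11.111 + 7.111 = 30.000; σ = 5.477 days.
D = μ + z·σ = 36 + 2.326·5.477 = 48.7 days

48.7 days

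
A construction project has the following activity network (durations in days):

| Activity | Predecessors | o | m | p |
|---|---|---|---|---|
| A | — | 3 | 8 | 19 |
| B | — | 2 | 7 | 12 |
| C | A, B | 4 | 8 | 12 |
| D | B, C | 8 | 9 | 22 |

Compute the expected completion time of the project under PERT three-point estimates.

te_A = (3 + 4·8 + 19)/6 = 54/6 = 9
te_B = (2 + 4·7 + 12)/6 = 42/6 = 7
te_C = (4 + 4·8 + 12)/6 = 48/6 = 8
te_D = (8 + 4·9 + 22)/6 = 66/6 = 11

Forward pass:
ES_A = 0; EF_A = 9
ES_B = 0; EF_B = 7
ES_C = max(EF_A=9, EF_B=7) = 9; EF_C = 9+8 = 17
ES_D = max(EF_B=7, EF_C=17) = 17; EF_D = 17+11 = 28
Expected project duration μ = 28 days. Critical path: A → C → D.

28 days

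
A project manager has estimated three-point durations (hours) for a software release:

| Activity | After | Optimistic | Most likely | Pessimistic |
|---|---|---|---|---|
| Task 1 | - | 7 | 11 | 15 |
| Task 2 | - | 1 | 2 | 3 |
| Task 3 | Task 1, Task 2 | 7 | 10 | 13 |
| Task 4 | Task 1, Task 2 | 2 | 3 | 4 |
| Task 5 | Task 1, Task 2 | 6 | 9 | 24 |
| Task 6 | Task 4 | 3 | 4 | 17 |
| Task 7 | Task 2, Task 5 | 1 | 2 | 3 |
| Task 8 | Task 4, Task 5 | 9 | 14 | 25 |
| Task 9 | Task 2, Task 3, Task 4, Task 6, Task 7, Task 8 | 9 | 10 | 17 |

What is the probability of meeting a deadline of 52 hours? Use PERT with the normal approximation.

0.816

te_Task 1 = (7 + 4·11 + 15)/6 = 66/6 = 11; σ²_Task 1 = ((15−7)/6)² = 1.778
te_Task 2 = (1 + 4·2 + 3)/6 = 12/6 = 2; σ²_Task 2 = ((3−1)/6)² = 0.111
te_Task 3 = (7 + 4·10 + 13)/6 = 60/6 = 10; σ²_Task 3 = ((13−7)/6)² = 1.000
te_Task 4 = (2 + 4·3 + 4)/6 = 18/6 = 3; σ²_Task 4 = ((4−2)/6)² = 0.111
te_Task 5 = (6 + 4·9 + 24)/6 = 66/6 = 11; σ²_Task 5 = ((24−6)/6)² = 9.000
te_Task 6 = (3 + 4·4 + 17)/6 = 36/6 = 6; σ²_Task 6 = ((17−3)/6)² = 5.444
te_Task 7 = (1 + 4·2 + 3)/6 = 12/6 = 2; σ²_Task 7 = ((3−1)/6)² = 0.111
te_Task 8 = (9 + 4·14 + 25)/6 = 90/6 = 15; σ²_Task 8 = ((25−9)/6)² = 7.111
te_Task 9 = (9 + 4·10 + 17)/6 = 66/6 = 11; σ²_Task 9 = ((17−9)/6)² = 1.778

Forward pass:
ES_Task 1 = 0; EF_Task 1 = 11
ES_Task 2 = 0; EF_Task 2 = 2
ES_Task 3 = max(EF_Task 1=11, EF_Task 2=2) = 11; EF_Task 3 = 11+10 = 21
ES_Task 4 = max(EF_Task 1=11, EF_Task 2=2) = 11; EF_Task 4 = 11+3 = 14
ES_Task 5 = max(EF_Task 1=11, EF_Task 2=2) = 11; EF_Task 5 = 11+11 = 22
ES_Task 6 = 14; EF_Task 6 = 14+6 = 20
ES_Task 7 = max(EF_Task 2=2, EF_Task 5=22) = 22; EF_Task 7 = 22+2 = 24
ES_Task 8 = max(EF_Task 4=14, EF_Task 5=22) = 22; EF_Task 8 = 22+15 = 37
ES_Task 9 = max(EF_Task 2=2, EF_Task 3=21, EF_Task 4=14, EF_Task 6=20, EF_Task 7=24, EF_Task 8=37) = 37; EF_Task 9 = 37+11 = 48
Expected project duration μ = 48 hours. Critical path: Task 1 → Task 5 → Task 8 → Task 9.

Variance along critical path = 1.778 + 9.000 + 7.111 + 1.778 = 19.667; σ = √19.667 = 4.435 hours.
Z = (52 − 48) / 4.435 = 0.902
P(T ≤ 52) = Φ(0.902) ≈ 0.816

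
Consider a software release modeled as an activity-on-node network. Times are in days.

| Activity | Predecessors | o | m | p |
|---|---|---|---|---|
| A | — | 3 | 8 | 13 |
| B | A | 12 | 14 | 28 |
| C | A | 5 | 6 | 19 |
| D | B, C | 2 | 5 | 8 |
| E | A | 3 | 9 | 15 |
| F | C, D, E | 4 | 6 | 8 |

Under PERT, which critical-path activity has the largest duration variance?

B

te_A = (3 + 4·8 + 13)/6 = 48/6 = 8; σ²_A = ((13−3)/6)² = 2.778
te_B = (12 + 4·14 + 28)/6 = 96/6 = 16; σ²_B = ((28−12)/6)² = 7.111
te_C = (5 + 4·6 + 19)/6 = 48/6 = 8; σ²_C = ((19−5)/6)² = 5.444
te_D = (2 + 4·5 + 8)/6 = 30/6 = 5; σ²_D = ((8−2)/6)² = 1.000
te_E = (3 + 4·9 + 15)/6 = 54/6 = 9; σ²_E = ((15−3)/6)² = 4.000
te_F = (4 + 4·6 + 8)/6 = 36/6 = 6; σ²_F = ((8−4)/6)² = 0.444

Forward pass:
ES_A = 0; EF_A = 8
ES_B = 8; EF_B = 8+16 = 24
ES_C = 8; EF_C = 8+8 = 16
ES_D = max(EF_B=24, EF_C=16) = 24; EF_D = 24+5 = 29
ES_E = 8; EF_E = 8+9 = 17
ES_F = max(EF_C=16, EF_D=29, EF_E=17) = 29; EF_F = 29+6 = 35
Expected project duration μ = 35 days. Critical path: A → B → D → F.

Variances on critical path: σ²_A=2.778, σ²_B=7.111, σ²_D=1.000, σ²_F=0.444.
Largest is σ²_B = 7.111.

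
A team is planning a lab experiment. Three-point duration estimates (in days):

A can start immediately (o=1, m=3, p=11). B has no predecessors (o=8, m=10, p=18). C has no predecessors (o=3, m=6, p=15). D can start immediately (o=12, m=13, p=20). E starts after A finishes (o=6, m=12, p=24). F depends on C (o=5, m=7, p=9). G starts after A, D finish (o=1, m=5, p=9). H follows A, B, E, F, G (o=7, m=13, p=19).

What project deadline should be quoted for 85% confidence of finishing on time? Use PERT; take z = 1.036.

te_A = (1 + 4·3 + 11)/6 = 24/6 = 4; σ²_A = ((11−1)/6)² = 2.778
te_B = (8 + 4·10 + 18)/6 = 66/6 = 11; σ²_B = ((18−8)/6)² = 2.778
te_C = (3 + 4·6 + 15)/6 = 42/6 = 7; σ²_C = ((15−3)/6)² = 4.000
te_D = (12 + 4·13 + 20)/6 = 84/6 = 14; σ²_D = ((20−12)/6)² = 1.778
te_E = (6 + 4·12 + 24)/6 = 78/6 = 13; σ²_E = ((24−6)/6)² = 9.000
te_F = (5 + 4·7 + 9)/6 = 42/6 = 7; σ²_F = ((9−5)/6)² = 0.444
te_G = (1 + 4·5 + 9)/6 = 30/6 = 5; σ²_G = ((9−1)/6)² = 1.778
te_H = (7 + 4·13 + 19)/6 = 78/6 = 13; σ²_H = ((19−7)/6)² = 4.000

Forward pass:
ES_A = 0; EF_A = 4
ES_B = 0; EF_B = 11
ES_C = 0; EF_C = 7
ES_D = 0; EF_D = 14
ES_E = 4; EF_E = 4+13 = 17
ES_F = 7; EF_F = 7+7 = 14
ES_G = max(EF_A=4, EF_D=14) = 14; EF_G = 14+5 = 19
ES_H = max(EF_A=4, EF_B=11, EF_E=17, EF_F=14, EF_G=19) = 19; EF_H = 19+13 = 32
Expected project duration μ = 32 days. Critical path: D → G → H.

Variance along critical path = 1.778 + 1.778 + 4.000 = 7.556; σ = 2.749 days.
D = μ + z·σ = 32 + 1.036·2.749 = 34.8 days

34.8 days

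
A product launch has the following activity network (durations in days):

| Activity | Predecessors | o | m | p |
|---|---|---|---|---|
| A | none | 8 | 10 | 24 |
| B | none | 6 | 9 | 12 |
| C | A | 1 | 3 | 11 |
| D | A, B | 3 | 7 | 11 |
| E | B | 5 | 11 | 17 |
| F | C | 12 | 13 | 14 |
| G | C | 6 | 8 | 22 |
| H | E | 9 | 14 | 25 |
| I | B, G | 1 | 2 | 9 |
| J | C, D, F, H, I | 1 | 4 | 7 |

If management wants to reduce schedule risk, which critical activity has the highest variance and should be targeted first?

H

te_A = (8 + 4·10 + 24)/6 = 72/6 = 12; σ²_A = ((24−8)/6)² = 7.111
te_B = (6 + 4·9 + 12)/6 = 54/6 = 9; σ²_B = ((12−6)/6)² = 1.000
te_C = (1 + 4·3 + 11)/6 = 24/6 = 4; σ²_C = ((11−1)/6)² = 2.778
te_D = (3 + 4·7 + 11)/6 = 42/6 = 7; σ²_D = ((11−3)/6)² = 1.778
te_E = (5 + 4·11 + 17)/6 = 66/6 = 11; σ²_E = ((17−5)/6)² = 4.000
te_F = (12 + 4·13 + 14)/6 = 78/6 = 13; σ²_F = ((14−12)/6)² = 0.111
te_G = (6 + 4·8 + 22)/6 = 60/6 = 10; σ²_G = ((22−6)/6)² = 7.111
te_H = (9 + 4·14 + 25)/6 = 90/6 = 15; σ²_H = ((25−9)/6)² = 7.111
te_I = (1 + 4·2 + 9)/6 = 18/6 = 3; σ²_I = ((9−1)/6)² = 1.778
te_J = (1 + 4·4 + 7)/6 = 24/6 = 4; σ²_J = ((7−1)/6)² = 1.000

Forward pass:
ES_A = 0; EF_A = 12
ES_B = 0; EF_B = 9
ES_C = 12; EF_C = 12+4 = 16
ES_D = max(EF_A=12, EF_B=9) = 12; EF_D = 12+7 = 19
ES_E = 9; EF_E = 9+11 = 20
ES_F = 16; EF_F = 16+13 = 29
ES_G = 16; EF_G = 16+10 = 26
ES_H = 20; EF_H = 20+15 = 35
ES_I = max(EF_B=9, EF_G=26) = 26; EF_I = 26+3 = 29
ES_J = max(EF_C=16, EF_D=19, EF_F=29, EF_H=35, EF_I=29) = 35; EF_J = 35+4 = 39
Expected project duration μ = 39 days. Critical path: B → E → H → J.

Variances on critical path: σ²_B=1.000, σ²_E=4.000, σ²_H=7.111, σ²_J=1.000.
Largest is σ²_H = 7.111.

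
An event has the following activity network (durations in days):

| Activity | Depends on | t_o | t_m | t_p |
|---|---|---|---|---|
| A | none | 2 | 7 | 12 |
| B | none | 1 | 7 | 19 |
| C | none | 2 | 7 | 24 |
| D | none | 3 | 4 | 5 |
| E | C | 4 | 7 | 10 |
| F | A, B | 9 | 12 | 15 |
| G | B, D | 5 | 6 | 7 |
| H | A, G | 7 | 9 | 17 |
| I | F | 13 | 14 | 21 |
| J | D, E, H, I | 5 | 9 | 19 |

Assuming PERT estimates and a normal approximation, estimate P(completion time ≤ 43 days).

0.315

te_A = (2 + 4·7 + 12)/6 = 42/6 = 7; σ²_A = ((12−2)/6)² = 2.778
te_B = (1 + 4·7 + 19)/6 = 48/6 = 8; σ²_B = ((19−1)/6)² = 9.000
te_C = (2 + 4·7 + 24)/6 = 54/6 = 9; σ²_C = ((24−2)/6)² = 13.444
te_D = (3 + 4·4 + 5)/6 = 24/6 = 4; σ²_D = ((5−3)/6)² = 0.111
te_E = (4 + 4·7 + 10)/6 = 42/6 = 7; σ²_E = ((10−4)/6)² = 1.000
te_F = (9 + 4·12 + 15)/6 = 72/6 = 12; σ²_F = ((15−9)/6)² = 1.000
te_G = (5 + 4·6 + 7)/6 = 36/6 = 6; σ²_G = ((7−5)/6)² = 0.111
te_H = (7 + 4·9 + 17)/6 = 60/6 = 10; σ²_H = ((17−7)/6)² = 2.778
te_I = (13 + 4·14 + 21)/6 = 90/6 = 15; σ²_I = ((21−13)/6)² = 1.778
te_J = (5 + 4·9 + 19)/6 = 60/6 = 10; σ²_J = ((19−5)/6)² = 5.444

Forward pass:
ES_A = 0; EF_A = 7
ES_B = 0; EF_B = 8
ES_C = 0; EF_C = 9
ES_D = 0; EF_D = 4
ES_E = 9; EF_E = 9+7 = 16
ES_F = max(EF_A=7, EF_B=8) = 8; EF_F = 8+12 = 20
ES_G = max(EF_B=8, EF_D=4) = 8; EF_G = 8+6 = 14
ES_H = max(EF_A=7, EF_G=14) = 14; EF_H = 14+10 = 24
ES_I = 20; EF_I = 20+15 = 35
ES_J = max(EF_D=4, EF_E=16, EF_H=24, EF_I=35) = 35; EF_J = 35+10 = 45
Expected project duration μ = 45 days. Critical path: B → F → I → J.

Variance along critical path = 9.000 + 1.000 + 1.778 + 5.444 = 17.222; σ = √17.222 = 4.150 days.
Z = (43 − 45) / 4.150 = -0.482
P(T ≤ 43) = Φ(-0.482) ≈ 0.315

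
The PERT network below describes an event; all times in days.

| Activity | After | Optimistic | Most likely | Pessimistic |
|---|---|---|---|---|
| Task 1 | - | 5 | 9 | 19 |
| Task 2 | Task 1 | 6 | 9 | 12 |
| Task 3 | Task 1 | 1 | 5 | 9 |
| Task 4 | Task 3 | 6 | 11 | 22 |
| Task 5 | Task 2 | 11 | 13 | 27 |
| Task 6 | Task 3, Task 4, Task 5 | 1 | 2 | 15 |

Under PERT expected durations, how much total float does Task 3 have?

7 days

te_Task 1 = (5 + 4·9 + 19)/6 = 60/6 = 10
te_Task 2 = (6 + 4·9 + 12)/6 = 54/6 = 9
te_Task 3 = (1 + 4·5 + 9)/6 = 30/6 = 5
te_Task 4 = (6 + 4·11 + 22)/6 = 72/6 = 12
te_Task 5 = (11 + 4·13 + 27)/6 = 90/6 = 15
te_Task 6 = (1 + 4·2 + 15)/6 = 24/6 = 4

Forward pass:
ES_Task 1 = 0; EF_Task 1 = 10
ES_Task 2 = 10; EF_Task 2 = 10+9 = 19
ES_Task 3 = 10; EF_Task 3 = 10+5 = 15
ES_Task 4 = 15; EF_Task 4 = 15+12 = 27
ES_Task 5 = 19; EF_Task 5 = 19+15 = 34
ES_Task 6 = max(EF_Task 3=15, EF_Task 4=27, EF_Task 5=34) = 34; EF_Task 6 = 34+4 = 38
Expected project duration μ = 38 days. Critical path: Task 1 → Task 2 → Task 5 → Task 6.

Backward pass:
LF_Task 6 = 38; LS_Task 6 = 38−4 = 34
LF_Task 5 = LS_Task 6 = 34; LS_Task 5 = 34−15 = 19
LF_Task 4 = LS_Task 6 = 34; LS_Task 4 = 34−12 = 22
LF_Task 3 = min(LS_Task 4=22, LS_Task 6=34) = 22; LS_Task 3 = 22−5 = 17
LF_Task 2 = LS_Task 5 = 19; LS_Task 2 = 19−9 = 10
LF_Task 1 = min(LS_Task 2=10, LS_Task 3=17) = 10; LS_Task 1 = 10−10 = 0
Slack_Task 3 = LS_Task 3 − ES_Task 3 = 17 − 10 = 7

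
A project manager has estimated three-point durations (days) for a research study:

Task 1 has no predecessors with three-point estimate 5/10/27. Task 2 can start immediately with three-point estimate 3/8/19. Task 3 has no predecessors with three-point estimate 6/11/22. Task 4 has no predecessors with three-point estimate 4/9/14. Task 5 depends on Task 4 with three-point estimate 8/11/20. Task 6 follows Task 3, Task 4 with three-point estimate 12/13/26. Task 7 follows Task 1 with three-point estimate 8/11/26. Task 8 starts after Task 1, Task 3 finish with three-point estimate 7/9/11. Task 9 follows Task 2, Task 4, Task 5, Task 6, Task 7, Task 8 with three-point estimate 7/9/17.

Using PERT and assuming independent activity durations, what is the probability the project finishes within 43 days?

te_Task 1 = (5 + 4·10 + 27)/6 = 72/6 = 12; σ²_Task 1 = ((27−5)/6)² = 13.444
te_Task 2 = (3 + 4·8 + 19)/6 = 54/6 = 9; σ²_Task 2 = ((19−3)/6)² = 7.111
te_Task 3 = (6 + 4·11 + 22)/6 = 72/6 = 12; σ²_Task 3 = ((22−6)/6)² = 7.111
te_Task 4 = (4 + 4·9 + 14)/6 = 54/6 = 9; σ²_Task 4 = ((14−4)/6)² = 2.778
te_Task 5 = (8 + 4·11 + 20)/6 = 72/6 = 12; σ²_Task 5 = ((20−8)/6)² = 4.000
te_Task 6 = (12 + 4·13 + 26)/6 = 90/6 = 15; σ²_Task 6 = ((26−12)/6)² = 5.444
te_Task 7 = (8 + 4·11 + 26)/6 = 78/6 = 13; σ²_Task 7 = ((26−8)/6)² = 9.000
te_Task 8 = (7 + 4·9 + 11)/6 = 54/6 = 9; σ²_Task 8 = ((11−7)/6)² = 0.444
te_Task 9 = (7 + 4·9 + 17)/6 = 60/6 = 10; σ²_Task 9 = ((17−7)/6)² = 2.778

Forward pass:
ES_Task 1 = 0; EF_Task 1 = 12
ES_Task 2 = 0; EF_Task 2 = 9
ES_Task 3 = 0; EF_Task 3 = 12
ES_Task 4 = 0; EF_Task 4 = 9
ES_Task 5 = 9; EF_Task 5 = 9+12 = 21
ES_Task 6 = max(EF_Task 3=12, EF_Task 4=9) = 12; EF_Task 6 = 12+15 = 27
ES_Task 7 = 12; EF_Task 7 = 12+13 = 25
ES_Task 8 = max(EF_Task 1=12, EF_Task 3=12) = 12; EF_Task 8 = 12+9 = 21
ES_Task 9 = max(EF_Task 2=9, EF_Task 4=9, EF_Task 5=21, EF_Task 6=27, EF_Task 7=25, EF_Task 8=21) = 27; EF_Task 9 = 27+10 = 37
Expected project duration μ = 37 days. Critical path: Task 3 → Task 6 → Task 9.

Variance along critical path = 7.111 + 5.444 + 2.778 = 15.333; σ = √15.333 = 3.916 days.
Z = (43 − 37) / 3.916 = 1.532
P(T ≤ 43) = Φ(1.532) ≈ 0.937

0.937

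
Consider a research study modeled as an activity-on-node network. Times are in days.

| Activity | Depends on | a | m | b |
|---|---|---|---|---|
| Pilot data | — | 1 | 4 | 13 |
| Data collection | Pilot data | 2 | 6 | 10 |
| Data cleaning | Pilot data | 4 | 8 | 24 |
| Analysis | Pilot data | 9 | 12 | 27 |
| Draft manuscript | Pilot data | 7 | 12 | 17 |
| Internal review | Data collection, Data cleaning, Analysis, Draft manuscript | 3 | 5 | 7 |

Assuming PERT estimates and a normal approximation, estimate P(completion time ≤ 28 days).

0.862

te_Pilot data = (1 + 4·4 + 13)/6 = 30/6 = 5; σ²_Pilot data = ((13−1)/6)² = 4.000
te_Data collection = (2 + 4·6 + 10)/6 = 36/6 = 6; σ²_Data collection = ((10−2)/6)² = 1.778
te_Data cleaning = (4 + 4·8 + 24)/6 = 60/6 = 10; σ²_Data cleaning = ((24−4)/6)² = 11.111
te_Analysis = (9 + 4·12 + 27)/6 = 84/6 = 14; σ²_Analysis = ((27−9)/6)² = 9.000
te_Draft manuscript = (7 + 4·12 + 17)/6 = 72/6 = 12; σ²_Draft manuscript = ((17−7)/6)² = 2.778
te_Internal review = (3 + 4·5 + 7)/6 = 30/6 = 5; σ²_Internal review = ((7−3)/6)² = 0.444

Forward pass:
ES_Pilot data = 0; EF_Pilot data = 5
ES_Data collection = 5; EF_Data collection = 5+6 = 11
ES_Data cleaning = 5; EF_Data cleaning = 5+10 = 15
ES_Analysis = 5; EF_Analysis = 5+14 = 19
ES_Draft manuscript = 5; EF_Draft manuscript = 5+12 = 17
ES_Internal review = max(EF_Data collection=11, EF_Data cleaning=15, EF_Analysis=19, EF_Draft manuscript=17) = 19; EF_Internal review = 19+5 = 24
Expected project duration μ = 24 days. Critical path: Pilot data → Analysis → Internal review.

Variance along critical path = 4.000 + 9.000 + 0.444 = 13.444; σ = √13.444 = 3.667 days.
Z = (28 − 24) / 3.667 = 1.091
P(T ≤ 28) = Φ(1.091) ≈ 0.862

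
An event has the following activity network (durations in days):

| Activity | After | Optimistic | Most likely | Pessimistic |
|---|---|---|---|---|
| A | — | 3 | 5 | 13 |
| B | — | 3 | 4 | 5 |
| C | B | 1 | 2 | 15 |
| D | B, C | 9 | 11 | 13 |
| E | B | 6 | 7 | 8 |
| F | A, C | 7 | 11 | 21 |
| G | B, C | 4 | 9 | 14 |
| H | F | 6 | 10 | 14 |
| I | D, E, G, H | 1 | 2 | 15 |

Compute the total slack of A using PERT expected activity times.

te_A = (3 + 4·5 + 13)/6 = 36/6 = 6
te_B = (3 + 4·4 + 5)/6 = 24/6 = 4
te_C = (1 + 4·2 + 15)/6 = 24/6 = 4
te_D = (9 + 4·11 + 13)/6 = 66/6 = 11
te_E = (6 + 4·7 + 8)/6 = 42/6 = 7
te_F = (7 + 4·11 + 21)/6 = 72/6 = 12
te_G = (4 + 4·9 + 14)/6 = 54/6 = 9
te_H = (6 + 4·10 + 14)/6 = 60/6 = 10
te_I = (1 + 4·2 + 15)/6 = 24/6 = 4

Forward pass:
ES_A = 0; EF_A = 6
ES_B = 0; EF_B = 4
ES_C = 4; EF_C = 4+4 = 8
ES_D = max(EF_B=4, EF_C=8) = 8; EF_D = 8+11 = 19
ES_E = 4; EF_E = 4+7 = 11
ES_F = max(EF_A=6, EF_C=8) = 8; EF_F = 8+12 = 20
ES_G = max(EF_B=4, EF_C=8) = 8; EF_G = 8+9 = 17
ES_H = 20; EF_H = 20+10 = 30
ES_I = max(EF_D=19, EF_E=11, EF_G=17, EF_H=30) = 30; EF_I = 30+4 = 34
Expected project duration μ = 34 days. Critical path: B → C → F → H → I.

Backward pass:
LF_I = 34; LS_I = 34−4 = 30
LF_H = LS_I = 30; LS_H = 30−10 = 20
LF_G = LS_I = 30; LS_G = 30−9 = 21
LF_F = LS_H = 20; LS_F = 20−12 = 8
LF_E = LS_I = 30; LS_E = 30−7 = 23
LF_D = LS_I = 30; LS_D = 30−11 = 19
LF_C = min(LS_D=19, LS_F=8, LS_G=21) = 8; LS_C = 8−4 = 4
LF_B = min(LS_C=4, LS_D=19, LS_E=23, LS_G=21) = 4; LS_B = 4−4 = 0
LF_A = LS_F = 8; LS_A = 8−6 = 2
Slack_A = LS_A − ES_A = 2 − 0 = 2

2 days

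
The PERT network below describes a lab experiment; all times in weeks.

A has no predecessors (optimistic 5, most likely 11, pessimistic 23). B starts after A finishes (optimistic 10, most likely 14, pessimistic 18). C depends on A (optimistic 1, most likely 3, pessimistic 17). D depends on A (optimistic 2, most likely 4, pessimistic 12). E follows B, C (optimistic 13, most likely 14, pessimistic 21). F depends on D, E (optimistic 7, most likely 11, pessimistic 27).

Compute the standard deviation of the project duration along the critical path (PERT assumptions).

4.86 weeks

te_A = (5 + 4·11 + 23)/6 = 72/6 = 12; σ²_A = ((23−5)/6)² = 9.000
te_B = (10 + 4·14 + 18)/6 = 84/6 = 14; σ²_B = ((18−10)/6)² = 1.778
te_C = (1 + 4·3 + 17)/6 = 30/6 = 5; σ²_C = ((17−1)/6)² = 7.111
te_D = (2 + 4·4 + 12)/6 = 30/6 = 5; σ²_D = ((12−2)/6)² = 2.778
te_E = (13 + 4·14 + 21)/6 = 90/6 = 15; σ²_E = ((21−13)/6)² = 1.778
te_F = (7 + 4·11 + 27)/6 = 78/6 = 13; σ²_F = ((27−7)/6)² = 11.111

Forward pass:
ES_A = 0; EF_A = 12
ES_B = 12; EF_B = 12+14 = 26
ES_C = 12; EF_C = 12+5 = 17
ES_D = 12; EF_D = 12+5 = 17
ES_E = max(EF_B=26, EF_C=17) = 26; EF_E = 26+15 = 41
ES_F = max(EF_D=17, EF_E=41) = 41; EF_F = 41+13 = 54
Expected project duration μ = 54 weeks. Critical path: A → B → E → F.

Variance along critical path = 9.000 + 1.778 + 1.778 + 11.111 = 23.667
σ = √23.667 = 4.865 weeks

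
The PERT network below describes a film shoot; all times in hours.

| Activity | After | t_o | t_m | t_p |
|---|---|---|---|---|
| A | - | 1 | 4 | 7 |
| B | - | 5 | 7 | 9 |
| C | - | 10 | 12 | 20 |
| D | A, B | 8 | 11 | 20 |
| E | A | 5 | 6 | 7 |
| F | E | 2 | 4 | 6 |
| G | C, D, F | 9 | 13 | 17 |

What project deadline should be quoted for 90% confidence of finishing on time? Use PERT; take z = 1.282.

te_A = (1 + 4·4 + 7)/6 = 24/6 = 4; σ²_A = ((7−1)/6)² = 1.000
te_B = (5 + 4·7 + 9)/6 = 42/6 = 7; σ²_B = ((9−5)/6)² = 0.444
te_C = (10 + 4·12 + 20)/6 = 78/6 = 13; σ²_C = ((20−10)/6)² = 2.778
te_D = (8 + 4·11 + 20)/6 = 72/6 = 12; σ²_D = ((20−8)/6)² = 4.000
te_E = (5 + 4·6 + 7)/6 = 36/6 = 6; σ²_E = ((7−5)/6)² = 0.111
te_F = (2 + 4·4 + 6)/6 = 24/6 = 4; σ²_F = ((6−2)/6)² = 0.444
te_G = (9 + 4·13 + 17)/6 = 78/6 = 13; σ²_G = ((17−9)/6)² = 1.778

Forward pass:
ES_A = 0; EF_A = 4
ES_B = 0; EF_B = 7
ES_C = 0; EF_C = 13
ES_D = max(EF_A=4, EF_B=7) = 7; EF_D = 7+12 = 19
ES_E = 4; EF_E = 4+6 = 10
ES_F = 10; EF_F = 10+4 = 14
ES_G = max(EF_C=13, EF_D=19, EF_F=14) = 19; EF_G = 19+13 = 32
Expected project duration μ = 32 hours. Critical path: B → D → G.

Variance along critical path = 0.444 + 4.000 + 1.778 = 6.222; σ = 2.494 hours.
D = μ + z·σ = 32 + 1.282·2.494 = 35.2 hours

35.2 hours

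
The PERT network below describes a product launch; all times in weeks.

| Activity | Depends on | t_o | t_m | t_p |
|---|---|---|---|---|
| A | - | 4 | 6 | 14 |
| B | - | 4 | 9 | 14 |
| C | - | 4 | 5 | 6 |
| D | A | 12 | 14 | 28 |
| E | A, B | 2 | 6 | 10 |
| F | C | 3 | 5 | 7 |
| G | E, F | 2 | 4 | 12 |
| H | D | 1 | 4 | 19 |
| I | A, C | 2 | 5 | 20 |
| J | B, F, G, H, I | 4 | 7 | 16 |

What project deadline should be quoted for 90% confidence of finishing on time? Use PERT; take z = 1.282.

43.1 weeks

te_A = (4 + 4·6 + 14)/6 = 42/6 = 7; σ²_A = ((14−4)/6)² = 2.778
te_B = (4 + 4·9 + 14)/6 = 54/6 = 9; σ²_B = ((14−4)/6)² = 2.778
te_C = (4 + 4·5 + 6)/6 = 30/6 = 5; σ²_C = ((6−4)/6)² = 0.111
te_D = (12 + 4·14 + 28)/6 = 96/6 = 16; σ²_D = ((28−12)/6)² = 7.111
te_E = (2 + 4·6 + 10)/6 = 36/6 = 6; σ²_E = ((10−2)/6)² = 1.778
te_F = (3 + 4·5 + 7)/6 = 30/6 = 5; σ²_F = ((7−3)/6)² = 0.444
te_G = (2 + 4·4 + 12)/6 = 30/6 = 5; σ²_G = ((12−2)/6)² = 2.778
te_H = (1 + 4·4 + 19)/6 = 36/6 = 6; σ²_H = ((19−1)/6)² = 9.000
te_I = (2 + 4·5 + 20)/6 = 42/6 = 7; σ²_I = ((20−2)/6)² = 9.000
te_J = (4 + 4·7 + 16)/6 = 48/6 = 8; σ²_J = ((16−4)/6)² = 4.000

Forward pass:
ES_A = 0; EF_A = 7
ES_B = 0; EF_B = 9
ES_C = 0; EF_C = 5
ES_D = 7; EF_D = 7+16 = 23
ES_E = max(EF_A=7, EF_B=9) = 9; EF_E = 9+6 = 15
ES_F = 5; EF_F = 5+5 = 10
ES_G = max(EF_E=15, EF_F=10) = 15; EF_G = 15+5 = 20
ES_H = 23; EF_H = 23+6 = 29
ES_I = max(EF_A=7, EF_C=5) = 7; EF_I = 7+7 = 14
ES_J = max(EF_B=9, EF_F=10, EF_G=20, EF_H=29, EF_I=14) = 29; EF_J = 29+8 = 37
Expected project duration μ = 37 weeks. Critical path: A → D → H → J.

Variance along critical path = 2.778 + 7.111 + 9.000 + 4.000 = 22.889; σ = 4.784 weeks.
D = μ + z·σ = 37 + 1.282·4.784 = 43.1 weeks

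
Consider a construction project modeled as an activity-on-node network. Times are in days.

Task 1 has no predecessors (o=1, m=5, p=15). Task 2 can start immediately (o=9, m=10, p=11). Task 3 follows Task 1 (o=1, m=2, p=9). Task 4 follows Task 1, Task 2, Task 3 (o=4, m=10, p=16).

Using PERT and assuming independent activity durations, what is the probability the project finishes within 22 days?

0.838

te_Task 1 = (1 + 4·5 + 15)/6 = 36/6 = 6; σ²_Task 1 = ((15−1)/6)² = 5.444
te_Task 2 = (9 + 4·10 + 11)/6 = 60/6 = 10; σ²_Task 2 = ((11−9)/6)² = 0.111
te_Task 3 = (1 + 4·2 + 9)/6 = 18/6 = 3; σ²_Task 3 = ((9−1)/6)² = 1.778
te_Task 4 = (4 + 4·10 + 16)/6 = 60/6 = 10; σ²_Task 4 = ((16−4)/6)² = 4.000

Forward pass:
ES_Task 1 = 0; EF_Task 1 = 6
ES_Task 2 = 0; EF_Task 2 = 10
ES_Task 3 = 6; EF_Task 3 = 6+3 = 9
ES_Task 4 = max(EF_Task 1=6, EF_Task 2=10, EF_Task 3=9) = 10; EF_Task 4 = 10+10 = 20
Expected project duration μ = 20 days. Critical path: Task 2 → Task 4.

Variance along critical path = 0.111 + 4.000 = 4.111; σ = √4.111 = 2.028 days.
Z = (22 − 20) / 2.028 = 0.986
P(T ≤ 22) = Φ(0.986) ≈ 0.838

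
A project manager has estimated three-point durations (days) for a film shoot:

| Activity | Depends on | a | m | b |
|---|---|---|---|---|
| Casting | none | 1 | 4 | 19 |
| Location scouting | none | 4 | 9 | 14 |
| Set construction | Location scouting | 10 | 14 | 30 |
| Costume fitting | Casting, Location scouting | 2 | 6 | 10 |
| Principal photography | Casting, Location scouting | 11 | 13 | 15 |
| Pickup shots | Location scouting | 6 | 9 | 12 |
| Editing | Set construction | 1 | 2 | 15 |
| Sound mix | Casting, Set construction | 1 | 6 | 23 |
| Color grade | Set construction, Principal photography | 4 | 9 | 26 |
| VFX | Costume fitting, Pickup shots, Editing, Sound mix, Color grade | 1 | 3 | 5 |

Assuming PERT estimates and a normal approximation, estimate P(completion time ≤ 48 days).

te_Casting = (1 + 4·4 + 19)/6 = 36/6 = 6; σ²_Casting = ((19−1)/6)² = 9.000
te_Location scouting = (4 + 4·9 + 14)/6 = 54/6 = 9; σ²_Location scouting = ((14−4)/6)² = 2.778
te_Set construction = (10 + 4·14 + 30)/6 = 96/6 = 16; σ²_Set construction = ((30−10)/6)² = 11.111
te_Costume fitting = (2 + 4·6 + 10)/6 = 36/6 = 6; σ²_Costume fitting = ((10−2)/6)² = 1.778
te_Principal photography = (11 + 4·13 + 15)/6 = 78/6 = 13; σ²_Principal photography = ((15−11)/6)² = 0.444
te_Pickup shots = (6 + 4·9 + 12)/6 = 54/6 = 9; σ²_Pickup shots = ((12−6)/6)² = 1.000
te_Editing = (1 + 4·2 + 15)/6 = 24/6 = 4; σ²_Editing = ((15−1)/6)² = 5.444
te_Sound mix = (1 + 4·6 + 23)/6 = 48/6 = 8; σ²_Sound mix = ((23−1)/6)² = 13.444
te_Color grade = (4 + 4·9 + 26)/6 = 66/6 = 11; σ²_Color grade = ((26−4)/6)² = 13.444
te_VFX = (1 + 4·3 + 5)/6 = 18/6 = 3; σ²_VFX = ((5−1)/6)² = 0.444

Forward pass:
ES_Casting = 0; EF_Casting = 6
ES_Location scouting = 0; EF_Location scouting = 9
ES_Set construction = 9; EF_Set construction = 9+16 = 25
ES_Costume fitting = max(EF_Casting=6, EF_Location scouting=9) = 9; EF_Costume fitting = 9+6 = 15
ES_Principal photography = max(EF_Casting=6, EF_Location scouting=9) = 9; EF_Principal photography = 9+13 = 22
ES_Pickup shots = 9; EF_Pickup shots = 9+9 = 18
ES_Editing = 25; EF_Editing = 25+4 = 29
ES_Sound mix = max(EF_Casting=6, EF_Set construction=25) = 25; EF_Sound mix = 25+8 = 33
ES_Color grade = max(EF_Set construction=25, EF_Principal photography=22) = 25; EF_Color grade = 25+11 = 36
ES_VFX = max(EF_Costume fitting=15, EF_Pickup shots=18, EF_Editing=29, EF_Sound mix=33, EF_Color grade=36) = 36; EF_VFX = 36+3 = 39
Expected project duration μ = 39 days. Critical path: Location scouting → Set construction → Color grade → VFX.

Variance along critical path = 2.778 + 11.111 + 13.444 + 0.444 = 27.778; σ = √27.778 = 5.270 days.
Z = (48 − 39) / 5.270 = 1.708
P(T ≤ 48) = Φ(1.708) ≈ 0.956

0.956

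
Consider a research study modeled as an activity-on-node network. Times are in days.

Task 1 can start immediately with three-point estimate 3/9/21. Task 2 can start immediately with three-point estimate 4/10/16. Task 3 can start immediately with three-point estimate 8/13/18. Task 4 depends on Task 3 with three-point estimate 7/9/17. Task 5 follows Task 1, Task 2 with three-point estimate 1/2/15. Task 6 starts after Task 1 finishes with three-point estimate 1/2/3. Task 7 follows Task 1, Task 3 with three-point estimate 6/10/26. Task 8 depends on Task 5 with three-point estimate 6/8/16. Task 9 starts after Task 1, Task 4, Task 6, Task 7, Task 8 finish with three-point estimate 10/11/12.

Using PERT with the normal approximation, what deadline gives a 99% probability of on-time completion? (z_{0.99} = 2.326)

44.7 days

te_Task 1 = (3 + 4·9 + 21)/6 = 60/6 = 10; σ²_Task 1 = ((21−3)/6)² = 9.000
te_Task 2 = (4 + 4·10 + 16)/6 = 60/6 = 10; σ²_Task 2 = ((16−4)/6)² = 4.000
te_Task 3 = (8 + 4·13 + 18)/6 = 78/6 = 13; σ²_Task 3 = ((18−8)/6)² = 2.778
te_Task 4 = (7 + 4·9 + 17)/6 = 60/6 = 10; σ²_Task 4 = ((17−7)/6)² = 2.778
te_Task 5 = (1 + 4·2 + 15)/6 = 24/6 = 4; σ²_Task 5 = ((15−1)/6)² = 5.444
te_Task 6 = (1 + 4·2 + 3)/6 = 12/6 = 2; σ²_Task 6 = ((3−1)/6)² = 0.111
te_Task 7 = (6 + 4·10 + 26)/6 = 72/6 = 12; σ²_Task 7 = ((26−6)/6)² = 11.111
te_Task 8 = (6 + 4·8 + 16)/6 = 54/6 = 9; σ²_Task 8 = ((16−6)/6)² = 2.778
te_Task 9 = (10 + 4·11 + 12)/6 = 66/6 = 11; σ²_Task 9 = ((12−10)/6)² = 0.111

Forward pass:
ES_Task 1 = 0; EF_Task 1 = 10
ES_Task 2 = 0; EF_Task 2 = 10
ES_Task 3 = 0; EF_Task 3 = 13
ES_Task 4 = 13; EF_Task 4 = 13+10 = 23
ES_Task 5 = max(EF_Task 1=10, EF_Task 2=10) = 10; EF_Task 5 = 10+4 = 14
ES_Task 6 = 10; EF_Task 6 = 10+2 = 12
ES_Task 7 = max(EF_Task 1=10, EF_Task 3=13) = 13; EF_Task 7 = 13+12 = 25
ES_Task 8 = 14; EF_Task 8 = 14+9 = 23
ES_Task 9 = max(EF_Task 1=10, EF_Task 4=23, EF_Task 6=12, EF_Task 7=25, EF_Task 8=23) = 25; EF_Task 9 = 25+11 = 36
Expected project duration μ = 36 days. Critical path: Task 3 → Task 7 → Task 9.

Variance along critical path = 2.778 + 11.111 + 0.111 = 14.000; σ = 3.742 days.
D = μ + z·σ = 36 + 2.326·3.742 = 44.7 days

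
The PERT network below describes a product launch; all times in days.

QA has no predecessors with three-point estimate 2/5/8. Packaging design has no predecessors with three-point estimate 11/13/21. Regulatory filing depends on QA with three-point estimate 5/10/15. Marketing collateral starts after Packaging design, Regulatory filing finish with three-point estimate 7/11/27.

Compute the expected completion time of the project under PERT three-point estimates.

te_QA = (2 + 4·5 + 8)/6 = 30/6 = 5
te_Packaging design = (11 + 4·13 + 21)/6 = 84/6 = 14
te_Regulatory filing = (5 + 4·10 + 15)/6 = 60/6 = 10
te_Marketing collateral = (7 + 4·11 + 27)/6 = 78/6 = 13

Forward pass:
ES_QA = 0; EF_QA = 5
ES_Packaging design = 0; EF_Packaging design = 14
ES_Regulatory filing = 5; EF_Regulatory filing = 5+10 = 15
ES_Marketing collateral = max(EF_Packaging design=14, EF_Regulatory filing=15) = 15; EF_Marketing collateral = 15+13 = 28
Expected project duration μ = 28 days. Critical path: QA → Regulatory filing → Marketing collateral.

28 days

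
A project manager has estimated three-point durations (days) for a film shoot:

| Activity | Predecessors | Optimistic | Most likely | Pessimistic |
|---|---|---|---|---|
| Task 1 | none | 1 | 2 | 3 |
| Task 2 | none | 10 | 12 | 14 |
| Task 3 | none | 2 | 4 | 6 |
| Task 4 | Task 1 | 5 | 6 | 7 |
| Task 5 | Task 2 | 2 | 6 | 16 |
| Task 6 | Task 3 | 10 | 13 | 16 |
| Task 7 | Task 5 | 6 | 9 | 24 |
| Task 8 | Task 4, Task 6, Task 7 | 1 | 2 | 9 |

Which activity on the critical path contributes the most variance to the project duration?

Task 7

te_Task 1 = (1 + 4·2 + 3)/6 = 12/6 = 2; σ²_Task 1 = ((3−1)/6)² = 0.111
te_Task 2 = (10 + 4·12 + 14)/6 = 72/6 = 12; σ²_Task 2 = ((14−10)/6)² = 0.444
te_Task 3 = (2 + 4·4 + 6)/6 = 24/6 = 4; σ²_Task 3 = ((6−2)/6)² = 0.444
te_Task 4 = (5 + 4·6 + 7)/6 = 36/6 = 6; σ²_Task 4 = ((7−5)/6)² = 0.111
te_Task 5 = (2 + 4·6 + 16)/6 = 42/6 = 7; σ²_Task 5 = ((16−2)/6)² = 5.444
te_Task 6 = (10 + 4·13 + 16)/6 = 78/6 = 13; σ²_Task 6 = ((16−10)/6)² = 1.000
te_Task 7 = (6 + 4·9 + 24)/6 = 66/6 = 11; σ²_Task 7 = ((24−6)/6)² = 9.000
te_Task 8 = (1 + 4·2 + 9)/6 = 18/6 = 3; σ²_Task 8 = ((9−1)/6)² = 1.778

Forward pass:
ES_Task 1 = 0; EF_Task 1 = 2
ES_Task 2 = 0; EF_Task 2 = 12
ES_Task 3 = 0; EF_Task 3 = 4
ES_Task 4 = 2; EF_Task 4 = 2+6 = 8
ES_Task 5 = 12; EF_Task 5 = 12+7 = 19
ES_Task 6 = 4; EF_Task 6 = 4+13 = 17
ES_Task 7 = 19; EF_Task 7 = 19+11 = 30
ES_Task 8 = max(EF_Task 4=8, EF_Task 6=17, EF_Task 7=30) = 30; EF_Task 8 = 30+3 = 33
Expected project duration μ = 33 days. Critical path: Task 2 → Task 5 → Task 7 → Task 8.

Variances on critical path: σ²_Task 2=0.444, σ²_Task 5=5.444, σ²_Task 7=9.000, σ²_Task 8=1.778.
Largest is σ²_Task 7 = 9.000.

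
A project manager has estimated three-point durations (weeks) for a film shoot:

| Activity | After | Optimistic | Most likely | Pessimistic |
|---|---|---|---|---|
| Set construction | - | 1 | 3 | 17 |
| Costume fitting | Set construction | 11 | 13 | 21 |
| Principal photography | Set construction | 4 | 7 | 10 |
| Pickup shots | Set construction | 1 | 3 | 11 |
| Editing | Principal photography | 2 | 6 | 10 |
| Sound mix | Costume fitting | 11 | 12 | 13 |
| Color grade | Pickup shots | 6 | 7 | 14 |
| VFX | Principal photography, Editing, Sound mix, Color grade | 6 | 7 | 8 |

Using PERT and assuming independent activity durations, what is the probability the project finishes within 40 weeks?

0.735

te_Set construction = (1 + 4·3 + 17)/6 = 30/6 = 5; σ²_Set construction = ((17−1)/6)² = 7.111
te_Costume fitting = (11 + 4·13 + 21)/6 = 84/6 = 14; σ²_Costume fitting = ((21−11)/6)² = 2.778
te_Principal photography = (4 + 4·7 + 10)/6 = 42/6 = 7; σ²_Principal photography = ((10−4)/6)² = 1.000
te_Pickup shots = (1 + 4·3 + 11)/6 = 24/6 = 4; σ²_Pickup shots = ((11−1)/6)² = 2.778
te_Editing = (2 + 4·6 + 10)/6 = 36/6 = 6; σ²_Editing = ((10−2)/6)² = 1.778
te_Sound mix = (11 + 4·12 + 13)/6 = 72/6 = 12; σ²_Sound mix = ((13−11)/6)² = 0.111
te_Color grade = (6 + 4·7 + 14)/6 = 48/6 = 8; σ²_Color grade = ((14−6)/6)² = 1.778
te_VFX = (6 + 4·7 + 8)/6 = 42/6 = 7; σ²_VFX = ((8−6)/6)² = 0.111

Forward pass:
ES_Set construction = 0; EF_Set construction = 5
ES_Costume fitting = 5; EF_Costume fitting = 5+14 = 19
ES_Principal photography = 5; EF_Principal photography = 5+7 = 12
ES_Pickup shots = 5; EF_Pickup shots = 5+4 = 9
ES_Editing = 12; EF_Editing = 12+6 = 18
ES_Sound mix = 19; EF_Sound mix = 19+12 = 31
ES_Color grade = 9; EF_Color grade = 9+8 = 17
ES_VFX = max(EF_Principal photography=12, EF_Editing=18, EF_Sound mix=31, EF_Color grade=17) = 31; EF_VFX = 31+7 = 38
Expected project duration μ = 38 weeks. Critical path: Set construction → Costume fitting → Sound mix → VFX.

Variance along critical path = 7.111 + 2.778 + 0.111 + 0.111 = 10.111; σ = √10.111 = 3.180 weeks.
Z = (40 − 38) / 3.180 = 0.629
P(T ≤ 40) = Φ(0.629) ≈ 0.735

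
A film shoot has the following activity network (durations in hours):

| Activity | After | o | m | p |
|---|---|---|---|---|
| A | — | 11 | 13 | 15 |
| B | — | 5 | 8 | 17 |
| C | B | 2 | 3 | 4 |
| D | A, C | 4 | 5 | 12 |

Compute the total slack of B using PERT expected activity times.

1 hours

te_A = (11 + 4·13 + 15)/6 = 78/6 = 13
te_B = (5 + 4·8 + 17)/6 = 54/6 = 9
te_C = (2 + 4·3 + 4)/6 = 18/6 = 3
te_D = (4 + 4·5 + 12)/6 = 36/6 = 6

Forward pass:
ES_A = 0; EF_A = 13
ES_B = 0; EF_B = 9
ES_C = 9; EF_C = 9+3 = 12
ES_D = max(EF_A=13, EF_C=12) = 13; EF_D = 13+6 = 19
Expected project duration μ = 19 hours. Critical path: A → D.

Backward pass:
LF_D = 19; LS_D = 19−6 = 13
LF_C = LS_D = 13; LS_C = 13−3 = 10
LF_B = LS_C = 10; LS_B = 10−9 = 1
LF_A = LS_D = 13; LS_A = 13−13 = 0
Slack_B = LS_B − ES_B = 1 − 0 = 1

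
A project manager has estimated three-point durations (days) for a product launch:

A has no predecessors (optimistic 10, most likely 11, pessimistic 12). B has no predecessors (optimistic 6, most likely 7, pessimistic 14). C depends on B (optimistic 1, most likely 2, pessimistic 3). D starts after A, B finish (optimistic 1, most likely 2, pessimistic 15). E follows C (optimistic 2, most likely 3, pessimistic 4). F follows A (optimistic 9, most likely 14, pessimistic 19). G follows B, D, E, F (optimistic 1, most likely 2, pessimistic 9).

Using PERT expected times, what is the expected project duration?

te_A = (10 + 4·11 + 12)/6 = 66/6 = 11
te_B = (6 + 4·7 + 14)/6 = 48/6 = 8
te_C = (1 + 4·2 + 3)/6 = 12/6 = 2
te_D = (1 + 4·2 + 15)/6 = 24/6 = 4
te_E = (2 + 4·3 + 4)/6 = 18/6 = 3
te_F = (9 + 4·14 + 19)/6 = 84/6 = 14
te_G = (1 + 4·2 + 9)/6 = 18/6 = 3

Forward pass:
ES_A = 0; EF_A = 11
ES_B = 0; EF_B = 8
ES_C = 8; EF_C = 8+2 = 10
ES_D = max(EF_A=11, EF_B=8) = 11; EF_D = 11+4 = 15
ES_E = 10; EF_E = 10+3 = 13
ES_F = 11; EF_F = 11+14 = 25
ES_G = max(EF_B=8, EF_D=15, EF_E=13, EF_F=25) = 25; EF_G = 25+3 = 28
Expected project duration μ = 28 days. Critical path: A → F → G.

28 days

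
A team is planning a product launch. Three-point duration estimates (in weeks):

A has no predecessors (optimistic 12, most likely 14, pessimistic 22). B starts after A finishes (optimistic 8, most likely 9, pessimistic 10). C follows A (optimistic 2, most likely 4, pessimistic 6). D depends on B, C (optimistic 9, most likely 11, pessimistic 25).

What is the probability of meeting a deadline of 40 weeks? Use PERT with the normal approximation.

te_A = (12 + 4·14 + 22)/6 = 90/6 = 15; σ²_A = ((22−12)/6)² = 2.778
te_B = (8 + 4·9 + 10)/6 = 54/6 = 9; σ²_B = ((10−8)/6)² = 0.111
te_C = (2 + 4·4 + 6)/6 = 24/6 = 4; σ²_C = ((6−2)/6)² = 0.444
te_D = (9 + 4·11 + 25)/6 = 78/6 = 13; σ²_D = ((25−9)/6)² = 7.111

Forward pass:
ES_A = 0; EF_A = 15
ES_B = 15; EF_B = 15+9 = 24
ES_C = 15; EF_C = 15+4 = 19
ES_D = max(EF_B=24, EF_C=19) = 24; EF_D = 24+13 = 37
Expected project duration μ = 37 weeks. Critical path: A → B → D.

Variance along critical path = 2.778 + 0.111 + 7.111 = 10.000; σ = √10.000 = 3.162 weeks.
Z = (40 − 37) / 3.162 = 0.949
P(T ≤ 40) = Φ(0.949) ≈ 0.829

0.829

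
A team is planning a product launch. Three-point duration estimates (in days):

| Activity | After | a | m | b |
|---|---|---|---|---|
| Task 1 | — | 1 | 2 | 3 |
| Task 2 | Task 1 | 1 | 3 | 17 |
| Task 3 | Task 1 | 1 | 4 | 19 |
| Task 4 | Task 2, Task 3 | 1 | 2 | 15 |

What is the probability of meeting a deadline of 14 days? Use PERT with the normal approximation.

te_Task 1 = (1 + 4·2 + 3)/6 = 12/6 = 2; σ²_Task 1 = ((3−1)/6)² = 0.111
te_Task 2 = (1 + 4·3 + 17)/6 = 30/6 = 5; σ²_Task 2 = ((17−1)/6)² = 7.111
te_Task 3 = (1 + 4·4 + 19)/6 = 36/6 = 6; σ²_Task 3 = ((19−1)/6)² = 9.000
te_Task 4 = (1 + 4·2 + 15)/6 = 24/6 = 4; σ²_Task 4 = ((15−1)/6)² = 5.444

Forward pass:
ES_Task 1 = 0; EF_Task 1 = 2
ES_Task 2 = 2; EF_Task 2 = 2+5 = 7
ES_Task 3 = 2; EF_Task 3 = 2+6 = 8
ES_Task 4 = max(EF_Task 2=7, EF_Task 3=8) = 8; EF_Task 4 = 8+4 = 12
Expected project duration μ = 12 days. Critical path: Task 1 → Task 3 → Task 4.

Variance along critical path = 0.111 + 9.000 + 5.444 = 14.556; σ = √14.556 = 3.815 days.
Z = (14 − 12) / 3.815 = 0.524
P(T ≤ 14) = Φ(0.524) ≈ 0.700

0.700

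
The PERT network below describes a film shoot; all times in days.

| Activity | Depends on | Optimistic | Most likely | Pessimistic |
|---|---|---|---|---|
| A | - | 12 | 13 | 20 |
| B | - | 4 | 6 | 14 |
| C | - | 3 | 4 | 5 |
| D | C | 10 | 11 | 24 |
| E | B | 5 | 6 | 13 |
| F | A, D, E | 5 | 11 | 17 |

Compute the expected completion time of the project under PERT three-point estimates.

te_A = (12 + 4·13 + 20)/6 = 84/6 = 14
te_B = (4 + 4·6 + 14)/6 = 42/6 = 7
te_C = (3 + 4·4 + 5)/6 = 24/6 = 4
te_D = (10 + 4·11 + 24)/6 = 78/6 = 13
te_E = (5 + 4·6 + 13)/6 = 42/6 = 7
te_F = (5 + 4·11 + 17)/6 = 66/6 = 11

Forward pass:
ES_A = 0; EF_A = 14
ES_B = 0; EF_B = 7
ES_C = 0; EF_C = 4
ES_D = 4; EF_D = 4+13 = 17
ES_E = 7; EF_E = 7+7 = 14
ES_F = max(EF_A=14, EF_D=17, EF_E=14) = 17; EF_F = 17+11 = 28
Expected project duration μ = 28 days. Critical path: C → D → F.

28 days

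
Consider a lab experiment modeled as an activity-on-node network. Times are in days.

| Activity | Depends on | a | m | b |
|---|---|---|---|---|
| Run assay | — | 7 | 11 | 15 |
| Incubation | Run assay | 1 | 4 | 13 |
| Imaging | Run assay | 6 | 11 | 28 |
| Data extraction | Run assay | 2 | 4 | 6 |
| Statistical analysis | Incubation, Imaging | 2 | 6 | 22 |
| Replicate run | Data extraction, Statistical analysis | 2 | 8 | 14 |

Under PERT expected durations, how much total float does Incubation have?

te_Run assay = (7 + 4·11 + 15)/6 = 66/6 = 11
te_Incubation = (1 + 4·4 + 13)/6 = 30/6 = 5
te_Imaging = (6 + 4·11 + 28)/6 = 78/6 = 13
te_Data extraction = (2 + 4·4 + 6)/6 = 24/6 = 4
te_Statistical analysis = (2 + 4·6 + 22)/6 = 48/6 = 8
te_Replicate run = (2 + 4·8 + 14)/6 = 48/6 = 8

Forward pass:
ES_Run assay = 0; EF_Run assay = 11
ES_Incubation = 11; EF_Incubation = 11+5 = 16
ES_Imaging = 11; EF_Imaging = 11+13 = 24
ES_Data extraction = 11; EF_Data extraction = 11+4 = 15
ES_Statistical analysis = max(EF_Incubation=16, EF_Imaging=24) = 24; EF_Statistical analysis = 24+8 = 32
ES_Replicate run = max(EF_Data extraction=15, EF_Statistical analysis=32) = 32; EF_Replicate run = 32+8 = 40
Expected project duration μ = 40 days. Critical path: Run assay → Imaging → Statistical analysis → Replicate run.

Backward pass:
LF_Replicate run = 40; LS_Replicate run = 40−8 = 32
LF_Statistical analysis = LS_Replicate run = 32; LS_Statistical analysis = 32−8 = 24
LF_Data extraction = LS_Replicate run = 32; LS_Data extraction = 32−4 = 28
LF_Imaging = LS_Statistical analysis = 24; LS_Imaging = 24−13 = 11
LF_Incubation = LS_Statistical analysis = 24; LS_Incubation = 24−5 = 19
LF_Run assay = min(LS_Incubation=19, LS_Imaging=11, LS_Data extraction=28) = 11; LS_Run assay = 11−11 = 0
Slack_Incubation = LS_Incubation − ES_Incubation = 19 − 11 = 8

8 days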